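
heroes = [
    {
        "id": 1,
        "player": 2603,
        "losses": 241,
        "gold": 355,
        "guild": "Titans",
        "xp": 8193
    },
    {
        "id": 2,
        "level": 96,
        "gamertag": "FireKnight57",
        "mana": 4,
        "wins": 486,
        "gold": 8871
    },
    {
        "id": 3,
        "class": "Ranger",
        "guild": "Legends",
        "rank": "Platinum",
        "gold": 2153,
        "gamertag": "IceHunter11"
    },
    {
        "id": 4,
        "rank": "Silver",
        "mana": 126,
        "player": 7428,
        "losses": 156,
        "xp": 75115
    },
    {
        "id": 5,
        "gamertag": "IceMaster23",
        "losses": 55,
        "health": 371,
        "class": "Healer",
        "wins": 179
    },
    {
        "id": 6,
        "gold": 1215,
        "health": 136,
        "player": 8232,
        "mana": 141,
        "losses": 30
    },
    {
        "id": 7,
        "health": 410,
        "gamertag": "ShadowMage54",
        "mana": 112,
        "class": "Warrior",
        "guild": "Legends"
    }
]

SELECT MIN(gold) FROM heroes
355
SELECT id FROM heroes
[1, 2, 3, 4, 5, 6, 7]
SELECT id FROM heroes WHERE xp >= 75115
[4]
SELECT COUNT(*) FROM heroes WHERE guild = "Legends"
2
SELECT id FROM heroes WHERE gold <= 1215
[1, 6]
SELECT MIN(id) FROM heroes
1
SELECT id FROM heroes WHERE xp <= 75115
[1, 4]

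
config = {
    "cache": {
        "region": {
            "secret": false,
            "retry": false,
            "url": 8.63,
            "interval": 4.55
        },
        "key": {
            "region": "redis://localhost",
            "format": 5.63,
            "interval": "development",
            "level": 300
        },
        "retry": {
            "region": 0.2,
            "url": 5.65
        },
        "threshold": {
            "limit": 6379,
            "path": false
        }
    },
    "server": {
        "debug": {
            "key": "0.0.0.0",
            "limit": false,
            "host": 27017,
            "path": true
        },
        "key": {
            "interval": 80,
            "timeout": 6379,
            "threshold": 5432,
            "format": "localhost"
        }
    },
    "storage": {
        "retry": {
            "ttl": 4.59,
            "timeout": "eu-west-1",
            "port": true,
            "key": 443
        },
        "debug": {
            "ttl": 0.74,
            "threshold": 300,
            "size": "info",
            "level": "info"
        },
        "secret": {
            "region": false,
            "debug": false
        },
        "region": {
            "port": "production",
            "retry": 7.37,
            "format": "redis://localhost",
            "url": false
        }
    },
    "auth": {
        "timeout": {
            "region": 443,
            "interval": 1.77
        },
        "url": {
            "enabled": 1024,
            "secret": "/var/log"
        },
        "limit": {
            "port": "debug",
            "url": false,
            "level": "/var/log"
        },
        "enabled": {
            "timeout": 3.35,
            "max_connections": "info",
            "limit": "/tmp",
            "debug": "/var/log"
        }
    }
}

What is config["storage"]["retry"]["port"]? True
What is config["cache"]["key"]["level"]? 300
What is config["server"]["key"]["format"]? "localhost"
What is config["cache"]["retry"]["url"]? 5.65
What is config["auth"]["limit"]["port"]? "debug"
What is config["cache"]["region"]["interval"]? 4.55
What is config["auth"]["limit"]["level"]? "/var/log"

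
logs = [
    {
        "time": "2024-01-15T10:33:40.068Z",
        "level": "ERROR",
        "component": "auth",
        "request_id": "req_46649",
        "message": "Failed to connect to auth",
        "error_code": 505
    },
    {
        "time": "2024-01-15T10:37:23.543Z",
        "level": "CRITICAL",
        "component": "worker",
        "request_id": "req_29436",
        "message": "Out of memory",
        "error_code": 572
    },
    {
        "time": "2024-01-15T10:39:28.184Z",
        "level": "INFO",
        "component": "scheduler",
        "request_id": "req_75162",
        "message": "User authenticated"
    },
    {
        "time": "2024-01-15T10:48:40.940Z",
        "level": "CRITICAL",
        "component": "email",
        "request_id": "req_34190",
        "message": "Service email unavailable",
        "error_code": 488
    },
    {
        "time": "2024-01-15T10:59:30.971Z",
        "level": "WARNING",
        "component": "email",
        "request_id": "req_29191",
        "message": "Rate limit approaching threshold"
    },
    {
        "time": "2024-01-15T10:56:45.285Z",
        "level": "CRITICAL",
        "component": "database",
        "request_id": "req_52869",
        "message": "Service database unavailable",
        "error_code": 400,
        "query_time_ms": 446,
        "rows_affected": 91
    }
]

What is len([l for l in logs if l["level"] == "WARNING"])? 1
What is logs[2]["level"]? "INFO"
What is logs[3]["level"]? "CRITICAL"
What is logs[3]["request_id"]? "req_34190"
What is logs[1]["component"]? "worker"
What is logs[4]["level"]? "WARNING"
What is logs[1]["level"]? "CRITICAL"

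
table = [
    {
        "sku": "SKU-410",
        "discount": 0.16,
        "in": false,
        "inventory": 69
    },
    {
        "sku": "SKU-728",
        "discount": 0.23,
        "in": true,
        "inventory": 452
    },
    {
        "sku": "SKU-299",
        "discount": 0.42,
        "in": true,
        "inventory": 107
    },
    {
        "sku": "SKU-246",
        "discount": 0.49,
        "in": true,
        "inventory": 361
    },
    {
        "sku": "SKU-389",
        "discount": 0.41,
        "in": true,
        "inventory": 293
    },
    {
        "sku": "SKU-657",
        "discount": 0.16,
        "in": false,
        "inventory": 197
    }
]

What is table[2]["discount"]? 0.42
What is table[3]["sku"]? "SKU-246"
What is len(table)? 6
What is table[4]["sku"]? "SKU-389"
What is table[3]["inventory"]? 361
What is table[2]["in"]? True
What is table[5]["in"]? False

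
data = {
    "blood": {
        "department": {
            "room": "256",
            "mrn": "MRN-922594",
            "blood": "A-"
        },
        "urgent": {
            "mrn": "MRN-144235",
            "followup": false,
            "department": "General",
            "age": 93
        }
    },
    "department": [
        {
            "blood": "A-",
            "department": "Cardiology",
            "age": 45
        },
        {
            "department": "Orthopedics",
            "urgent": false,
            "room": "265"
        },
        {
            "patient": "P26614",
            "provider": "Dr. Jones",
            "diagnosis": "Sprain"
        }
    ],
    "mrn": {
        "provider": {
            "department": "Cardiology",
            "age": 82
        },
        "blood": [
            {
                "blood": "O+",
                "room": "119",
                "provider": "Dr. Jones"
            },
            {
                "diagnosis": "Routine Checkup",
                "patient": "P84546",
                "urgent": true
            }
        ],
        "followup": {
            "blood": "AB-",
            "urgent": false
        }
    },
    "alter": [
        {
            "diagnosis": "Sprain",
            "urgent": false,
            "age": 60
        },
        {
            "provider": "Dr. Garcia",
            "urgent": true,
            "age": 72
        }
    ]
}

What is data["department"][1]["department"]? "Orthopedics"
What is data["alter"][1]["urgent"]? True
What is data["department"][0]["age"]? 45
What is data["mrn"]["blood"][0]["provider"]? "Dr. Jones"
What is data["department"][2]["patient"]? "P26614"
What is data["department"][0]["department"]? "Cardiology"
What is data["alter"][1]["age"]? 72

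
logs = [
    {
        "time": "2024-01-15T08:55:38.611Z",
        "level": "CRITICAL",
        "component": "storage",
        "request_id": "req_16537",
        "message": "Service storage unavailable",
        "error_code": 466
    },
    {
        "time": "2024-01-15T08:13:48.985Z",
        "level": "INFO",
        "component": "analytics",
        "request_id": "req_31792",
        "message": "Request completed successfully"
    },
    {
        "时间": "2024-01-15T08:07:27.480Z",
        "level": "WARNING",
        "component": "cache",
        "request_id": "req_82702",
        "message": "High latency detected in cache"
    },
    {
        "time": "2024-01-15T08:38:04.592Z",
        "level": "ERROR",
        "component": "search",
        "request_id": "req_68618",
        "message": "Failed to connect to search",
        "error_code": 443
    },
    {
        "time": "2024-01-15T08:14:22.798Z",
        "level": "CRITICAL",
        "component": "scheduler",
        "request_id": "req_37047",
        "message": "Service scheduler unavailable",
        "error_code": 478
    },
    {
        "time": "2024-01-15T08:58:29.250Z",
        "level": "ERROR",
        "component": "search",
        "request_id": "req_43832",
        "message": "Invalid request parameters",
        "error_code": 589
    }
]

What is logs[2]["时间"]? "2024-01-15T08:07:27.480Z"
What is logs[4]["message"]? "Service scheduler unavailable"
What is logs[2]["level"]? "WARNING"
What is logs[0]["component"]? "storage"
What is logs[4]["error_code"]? 478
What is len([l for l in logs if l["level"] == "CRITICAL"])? 2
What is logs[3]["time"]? "2024-01-15T08:38:04.592Z"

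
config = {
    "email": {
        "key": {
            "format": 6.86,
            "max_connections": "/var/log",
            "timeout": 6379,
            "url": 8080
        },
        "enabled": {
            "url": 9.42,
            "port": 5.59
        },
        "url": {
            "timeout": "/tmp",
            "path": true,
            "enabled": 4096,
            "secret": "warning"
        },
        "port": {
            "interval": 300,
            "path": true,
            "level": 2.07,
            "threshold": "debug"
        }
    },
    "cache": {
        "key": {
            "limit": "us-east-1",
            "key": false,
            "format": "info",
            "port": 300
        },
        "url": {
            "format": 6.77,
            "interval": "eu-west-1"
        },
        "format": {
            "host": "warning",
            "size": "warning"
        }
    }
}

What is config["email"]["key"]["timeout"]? 6379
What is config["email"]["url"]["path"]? True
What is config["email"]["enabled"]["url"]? 9.42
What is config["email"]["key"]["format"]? 6.86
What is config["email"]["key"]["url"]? 8080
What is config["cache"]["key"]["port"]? 300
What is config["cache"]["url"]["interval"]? "eu-west-1"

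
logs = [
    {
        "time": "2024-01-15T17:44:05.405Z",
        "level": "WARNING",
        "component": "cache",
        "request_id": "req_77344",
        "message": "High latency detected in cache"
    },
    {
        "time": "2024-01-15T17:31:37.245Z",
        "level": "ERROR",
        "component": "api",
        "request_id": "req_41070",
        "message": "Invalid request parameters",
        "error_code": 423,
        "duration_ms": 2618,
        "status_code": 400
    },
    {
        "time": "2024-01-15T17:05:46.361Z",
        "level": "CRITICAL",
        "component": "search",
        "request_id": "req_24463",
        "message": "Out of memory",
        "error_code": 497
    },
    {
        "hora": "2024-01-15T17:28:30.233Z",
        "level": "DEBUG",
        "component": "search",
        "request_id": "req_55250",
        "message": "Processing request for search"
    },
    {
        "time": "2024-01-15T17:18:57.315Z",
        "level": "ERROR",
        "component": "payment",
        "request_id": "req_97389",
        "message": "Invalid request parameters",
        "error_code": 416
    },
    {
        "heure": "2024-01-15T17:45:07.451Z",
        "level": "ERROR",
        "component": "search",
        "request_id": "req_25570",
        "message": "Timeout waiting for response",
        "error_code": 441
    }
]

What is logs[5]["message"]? "Timeout waiting for response"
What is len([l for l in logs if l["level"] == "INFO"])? 0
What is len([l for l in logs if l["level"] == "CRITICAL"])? 1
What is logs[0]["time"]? "2024-01-15T17:44:05.405Z"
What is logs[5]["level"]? "ERROR"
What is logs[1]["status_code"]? 400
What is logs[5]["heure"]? "2024-01-15T17:45:07.451Z"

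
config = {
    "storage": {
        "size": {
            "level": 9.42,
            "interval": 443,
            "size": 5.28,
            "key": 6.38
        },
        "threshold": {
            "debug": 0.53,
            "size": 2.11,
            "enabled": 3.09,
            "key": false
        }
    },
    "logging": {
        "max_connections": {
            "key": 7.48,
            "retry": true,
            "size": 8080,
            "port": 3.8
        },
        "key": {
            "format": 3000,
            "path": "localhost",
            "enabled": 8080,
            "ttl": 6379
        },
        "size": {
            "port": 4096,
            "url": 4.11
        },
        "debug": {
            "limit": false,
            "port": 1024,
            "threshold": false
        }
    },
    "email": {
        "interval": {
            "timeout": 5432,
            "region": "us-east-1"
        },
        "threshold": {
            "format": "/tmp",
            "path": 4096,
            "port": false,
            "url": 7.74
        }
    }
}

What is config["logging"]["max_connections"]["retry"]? True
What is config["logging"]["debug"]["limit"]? False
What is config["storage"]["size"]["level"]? 9.42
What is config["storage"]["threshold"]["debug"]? 0.53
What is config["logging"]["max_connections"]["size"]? 8080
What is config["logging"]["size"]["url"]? 4.11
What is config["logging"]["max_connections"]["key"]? 7.48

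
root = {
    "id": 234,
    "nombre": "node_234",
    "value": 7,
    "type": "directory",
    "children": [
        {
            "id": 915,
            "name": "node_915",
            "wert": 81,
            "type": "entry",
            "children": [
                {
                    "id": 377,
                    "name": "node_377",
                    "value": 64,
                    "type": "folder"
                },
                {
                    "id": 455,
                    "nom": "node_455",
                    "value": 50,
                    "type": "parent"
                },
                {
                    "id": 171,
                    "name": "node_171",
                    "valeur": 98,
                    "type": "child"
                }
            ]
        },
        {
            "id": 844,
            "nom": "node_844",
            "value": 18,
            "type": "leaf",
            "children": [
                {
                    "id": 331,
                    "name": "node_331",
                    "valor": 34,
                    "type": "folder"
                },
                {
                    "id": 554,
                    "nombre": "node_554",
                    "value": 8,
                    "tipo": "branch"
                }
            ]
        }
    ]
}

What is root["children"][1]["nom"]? "node_844"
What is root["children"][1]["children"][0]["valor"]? 34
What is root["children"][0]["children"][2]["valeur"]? 98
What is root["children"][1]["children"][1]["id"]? 554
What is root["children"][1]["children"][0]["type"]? "folder"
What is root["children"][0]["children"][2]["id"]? 171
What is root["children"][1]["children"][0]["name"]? "node_331"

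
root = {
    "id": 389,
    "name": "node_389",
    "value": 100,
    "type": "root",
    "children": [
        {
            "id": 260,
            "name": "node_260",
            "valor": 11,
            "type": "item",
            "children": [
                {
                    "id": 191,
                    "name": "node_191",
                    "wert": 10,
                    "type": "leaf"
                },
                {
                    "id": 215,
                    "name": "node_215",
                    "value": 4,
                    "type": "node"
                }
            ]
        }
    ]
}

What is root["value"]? 100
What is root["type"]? "root"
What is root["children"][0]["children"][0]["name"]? "node_191"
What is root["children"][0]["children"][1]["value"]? 4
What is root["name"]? "node_389"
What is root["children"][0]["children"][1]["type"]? "node"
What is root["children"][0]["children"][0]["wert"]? 10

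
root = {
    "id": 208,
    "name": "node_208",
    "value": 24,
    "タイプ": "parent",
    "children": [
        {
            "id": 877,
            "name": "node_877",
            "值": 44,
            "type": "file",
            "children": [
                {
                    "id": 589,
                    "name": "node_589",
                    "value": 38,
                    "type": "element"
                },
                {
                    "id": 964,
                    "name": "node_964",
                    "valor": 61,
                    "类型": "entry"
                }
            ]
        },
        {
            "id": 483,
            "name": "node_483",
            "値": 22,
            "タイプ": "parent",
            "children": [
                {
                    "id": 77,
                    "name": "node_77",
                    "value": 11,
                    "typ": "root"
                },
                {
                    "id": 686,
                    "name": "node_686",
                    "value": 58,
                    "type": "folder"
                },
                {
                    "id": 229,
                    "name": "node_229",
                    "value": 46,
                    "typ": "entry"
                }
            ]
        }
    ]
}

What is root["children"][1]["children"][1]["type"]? "folder"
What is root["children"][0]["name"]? "node_877"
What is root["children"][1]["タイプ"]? "parent"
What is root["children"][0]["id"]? 877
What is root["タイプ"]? "parent"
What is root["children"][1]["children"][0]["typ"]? "root"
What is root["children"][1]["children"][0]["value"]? 11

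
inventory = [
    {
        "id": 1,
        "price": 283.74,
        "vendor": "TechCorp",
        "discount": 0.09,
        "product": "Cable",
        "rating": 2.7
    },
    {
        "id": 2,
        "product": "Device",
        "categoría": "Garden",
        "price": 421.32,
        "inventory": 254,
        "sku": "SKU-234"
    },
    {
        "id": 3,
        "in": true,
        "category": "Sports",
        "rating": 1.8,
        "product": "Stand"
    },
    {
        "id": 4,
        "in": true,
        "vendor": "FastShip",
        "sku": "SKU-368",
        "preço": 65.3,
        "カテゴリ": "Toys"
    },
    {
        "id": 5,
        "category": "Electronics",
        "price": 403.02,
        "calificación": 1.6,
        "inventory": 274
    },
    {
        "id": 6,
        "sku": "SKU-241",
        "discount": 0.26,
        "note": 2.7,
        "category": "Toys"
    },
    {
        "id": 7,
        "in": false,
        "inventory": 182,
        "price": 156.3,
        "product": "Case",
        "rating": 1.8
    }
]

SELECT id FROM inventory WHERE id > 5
[6, 7]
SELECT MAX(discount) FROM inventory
0.26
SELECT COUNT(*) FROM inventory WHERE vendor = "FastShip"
1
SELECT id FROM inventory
[1, 2, 3, 4, 5, 6, 7]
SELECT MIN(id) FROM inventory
1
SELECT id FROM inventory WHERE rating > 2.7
[]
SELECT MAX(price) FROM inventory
421.32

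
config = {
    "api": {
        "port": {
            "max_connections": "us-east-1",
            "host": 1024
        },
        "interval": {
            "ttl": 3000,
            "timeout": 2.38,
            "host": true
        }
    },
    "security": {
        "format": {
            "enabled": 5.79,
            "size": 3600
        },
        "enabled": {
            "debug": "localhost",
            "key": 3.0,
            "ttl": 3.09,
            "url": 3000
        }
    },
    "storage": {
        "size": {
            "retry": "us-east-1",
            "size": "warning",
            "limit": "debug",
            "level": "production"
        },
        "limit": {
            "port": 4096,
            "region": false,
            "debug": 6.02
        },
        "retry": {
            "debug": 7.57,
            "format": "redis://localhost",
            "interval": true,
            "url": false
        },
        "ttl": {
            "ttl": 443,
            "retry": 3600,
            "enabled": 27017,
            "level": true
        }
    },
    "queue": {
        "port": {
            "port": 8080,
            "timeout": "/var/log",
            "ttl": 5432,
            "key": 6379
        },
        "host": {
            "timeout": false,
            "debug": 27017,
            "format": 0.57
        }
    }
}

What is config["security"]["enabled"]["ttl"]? 3.09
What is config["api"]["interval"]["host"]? True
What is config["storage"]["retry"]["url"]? False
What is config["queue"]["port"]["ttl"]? 5432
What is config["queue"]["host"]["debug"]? 27017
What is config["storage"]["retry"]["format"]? "redis://localhost"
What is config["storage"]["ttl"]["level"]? True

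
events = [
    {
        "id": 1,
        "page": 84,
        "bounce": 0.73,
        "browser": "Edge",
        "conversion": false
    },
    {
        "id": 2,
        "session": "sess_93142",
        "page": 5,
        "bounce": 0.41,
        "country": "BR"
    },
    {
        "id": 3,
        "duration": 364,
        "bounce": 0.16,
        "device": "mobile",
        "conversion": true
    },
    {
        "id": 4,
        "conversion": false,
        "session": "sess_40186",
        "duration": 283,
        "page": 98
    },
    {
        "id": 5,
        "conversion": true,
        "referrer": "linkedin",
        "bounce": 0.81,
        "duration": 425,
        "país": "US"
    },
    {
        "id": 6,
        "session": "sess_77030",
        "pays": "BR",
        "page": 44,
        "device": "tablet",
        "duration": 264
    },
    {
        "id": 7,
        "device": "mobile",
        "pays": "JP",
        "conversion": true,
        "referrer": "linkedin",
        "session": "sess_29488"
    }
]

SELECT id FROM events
[1, 2, 3, 4, 5, 6, 7]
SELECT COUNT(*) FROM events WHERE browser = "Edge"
1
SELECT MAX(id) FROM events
7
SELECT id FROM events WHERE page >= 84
[1, 4]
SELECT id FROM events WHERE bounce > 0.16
[1, 2, 5]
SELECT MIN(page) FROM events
5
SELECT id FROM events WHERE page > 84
[4]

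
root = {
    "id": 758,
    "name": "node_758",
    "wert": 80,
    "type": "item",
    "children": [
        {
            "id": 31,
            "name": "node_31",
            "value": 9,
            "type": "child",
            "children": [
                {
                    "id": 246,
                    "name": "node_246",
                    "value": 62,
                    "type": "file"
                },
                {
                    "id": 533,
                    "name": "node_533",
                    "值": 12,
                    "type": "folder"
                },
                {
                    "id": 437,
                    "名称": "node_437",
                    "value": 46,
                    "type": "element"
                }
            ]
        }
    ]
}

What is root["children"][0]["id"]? 31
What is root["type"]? "item"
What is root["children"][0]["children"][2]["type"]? "element"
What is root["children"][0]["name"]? "node_31"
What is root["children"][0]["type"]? "child"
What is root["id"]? 758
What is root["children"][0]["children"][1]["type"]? "folder"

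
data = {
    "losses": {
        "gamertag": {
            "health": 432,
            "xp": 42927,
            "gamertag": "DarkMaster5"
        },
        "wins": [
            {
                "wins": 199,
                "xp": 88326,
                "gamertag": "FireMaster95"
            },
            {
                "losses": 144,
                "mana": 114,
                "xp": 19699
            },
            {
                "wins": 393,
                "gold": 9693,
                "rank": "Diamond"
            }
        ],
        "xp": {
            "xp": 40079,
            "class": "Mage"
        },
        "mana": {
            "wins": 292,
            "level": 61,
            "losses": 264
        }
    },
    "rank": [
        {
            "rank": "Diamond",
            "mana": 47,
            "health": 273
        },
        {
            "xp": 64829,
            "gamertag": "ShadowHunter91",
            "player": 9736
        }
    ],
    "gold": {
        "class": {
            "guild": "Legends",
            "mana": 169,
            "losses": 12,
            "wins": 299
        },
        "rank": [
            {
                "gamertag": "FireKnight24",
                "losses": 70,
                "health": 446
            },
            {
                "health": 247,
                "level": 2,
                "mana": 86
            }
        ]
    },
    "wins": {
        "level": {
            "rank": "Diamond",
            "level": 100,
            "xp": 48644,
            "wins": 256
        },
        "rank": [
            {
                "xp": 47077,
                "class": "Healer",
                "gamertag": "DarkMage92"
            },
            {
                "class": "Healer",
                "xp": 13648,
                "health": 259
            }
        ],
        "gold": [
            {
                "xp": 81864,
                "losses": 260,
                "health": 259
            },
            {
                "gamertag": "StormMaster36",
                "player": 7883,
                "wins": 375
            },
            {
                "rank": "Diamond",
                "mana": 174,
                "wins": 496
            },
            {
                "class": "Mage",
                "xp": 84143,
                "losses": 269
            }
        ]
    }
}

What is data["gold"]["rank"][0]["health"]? 446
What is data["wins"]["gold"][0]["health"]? 259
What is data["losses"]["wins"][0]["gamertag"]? "FireMaster95"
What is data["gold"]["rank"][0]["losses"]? 70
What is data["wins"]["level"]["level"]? 100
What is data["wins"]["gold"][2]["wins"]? 496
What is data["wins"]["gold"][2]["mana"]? 174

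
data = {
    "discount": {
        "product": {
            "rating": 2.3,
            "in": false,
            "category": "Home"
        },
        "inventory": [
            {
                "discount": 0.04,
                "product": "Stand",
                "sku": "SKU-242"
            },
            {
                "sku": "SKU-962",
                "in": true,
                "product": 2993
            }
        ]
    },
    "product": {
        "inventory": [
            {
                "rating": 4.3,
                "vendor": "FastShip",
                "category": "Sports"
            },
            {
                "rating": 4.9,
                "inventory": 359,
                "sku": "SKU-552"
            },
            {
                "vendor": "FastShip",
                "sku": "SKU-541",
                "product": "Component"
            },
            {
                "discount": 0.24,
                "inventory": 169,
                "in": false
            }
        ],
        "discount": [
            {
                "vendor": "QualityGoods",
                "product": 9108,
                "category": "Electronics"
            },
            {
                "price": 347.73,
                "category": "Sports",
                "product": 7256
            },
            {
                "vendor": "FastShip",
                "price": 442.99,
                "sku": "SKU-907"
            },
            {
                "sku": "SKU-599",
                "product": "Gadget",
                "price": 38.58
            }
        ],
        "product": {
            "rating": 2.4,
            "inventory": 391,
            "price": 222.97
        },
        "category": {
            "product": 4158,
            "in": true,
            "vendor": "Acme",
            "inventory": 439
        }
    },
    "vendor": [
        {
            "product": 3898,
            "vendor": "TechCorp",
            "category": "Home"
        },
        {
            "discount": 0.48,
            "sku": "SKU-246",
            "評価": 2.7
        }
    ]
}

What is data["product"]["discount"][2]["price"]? 442.99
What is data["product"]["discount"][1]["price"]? 347.73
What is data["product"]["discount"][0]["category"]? "Electronics"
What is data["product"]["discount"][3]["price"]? 38.58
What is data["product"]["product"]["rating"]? 2.4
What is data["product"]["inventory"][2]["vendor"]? "FastShip"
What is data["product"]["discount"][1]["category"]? "Sports"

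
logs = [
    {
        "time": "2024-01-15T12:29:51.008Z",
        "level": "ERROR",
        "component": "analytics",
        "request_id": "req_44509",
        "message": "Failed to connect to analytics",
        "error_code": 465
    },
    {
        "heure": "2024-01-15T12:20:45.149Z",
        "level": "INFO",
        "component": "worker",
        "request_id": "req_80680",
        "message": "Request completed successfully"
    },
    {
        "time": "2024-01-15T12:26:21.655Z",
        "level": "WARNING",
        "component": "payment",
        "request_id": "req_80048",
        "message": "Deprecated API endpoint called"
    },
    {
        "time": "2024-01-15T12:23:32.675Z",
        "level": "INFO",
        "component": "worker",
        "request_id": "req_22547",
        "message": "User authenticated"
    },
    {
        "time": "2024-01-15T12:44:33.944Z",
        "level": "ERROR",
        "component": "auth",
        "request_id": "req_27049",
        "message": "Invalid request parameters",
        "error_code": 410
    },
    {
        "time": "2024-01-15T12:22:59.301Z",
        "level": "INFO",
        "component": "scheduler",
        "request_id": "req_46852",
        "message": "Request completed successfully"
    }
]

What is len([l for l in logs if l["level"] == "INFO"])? 3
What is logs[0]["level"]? "ERROR"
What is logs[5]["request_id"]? "req_46852"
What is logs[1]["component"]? "worker"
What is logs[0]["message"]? "Failed to connect to analytics"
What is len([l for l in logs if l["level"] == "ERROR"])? 2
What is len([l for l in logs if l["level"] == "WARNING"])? 1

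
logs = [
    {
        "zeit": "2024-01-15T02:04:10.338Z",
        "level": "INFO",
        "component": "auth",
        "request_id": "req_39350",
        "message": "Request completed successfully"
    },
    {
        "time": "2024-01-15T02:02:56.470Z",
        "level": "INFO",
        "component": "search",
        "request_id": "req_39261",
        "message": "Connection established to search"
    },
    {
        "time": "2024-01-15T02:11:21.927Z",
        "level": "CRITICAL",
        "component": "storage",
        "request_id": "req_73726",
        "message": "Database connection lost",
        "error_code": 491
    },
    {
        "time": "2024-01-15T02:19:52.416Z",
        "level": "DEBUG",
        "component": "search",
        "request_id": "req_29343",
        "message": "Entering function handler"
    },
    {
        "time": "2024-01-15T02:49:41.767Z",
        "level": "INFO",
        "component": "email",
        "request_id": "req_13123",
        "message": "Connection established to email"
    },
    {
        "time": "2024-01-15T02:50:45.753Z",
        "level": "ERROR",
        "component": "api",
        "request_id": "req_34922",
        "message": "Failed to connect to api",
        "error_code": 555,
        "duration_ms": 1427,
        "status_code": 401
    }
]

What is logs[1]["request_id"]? "req_39261"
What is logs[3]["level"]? "DEBUG"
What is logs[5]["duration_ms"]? 1427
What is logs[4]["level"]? "INFO"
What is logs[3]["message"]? "Entering function handler"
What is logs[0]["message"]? "Request completed successfully"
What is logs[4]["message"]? "Connection established to email"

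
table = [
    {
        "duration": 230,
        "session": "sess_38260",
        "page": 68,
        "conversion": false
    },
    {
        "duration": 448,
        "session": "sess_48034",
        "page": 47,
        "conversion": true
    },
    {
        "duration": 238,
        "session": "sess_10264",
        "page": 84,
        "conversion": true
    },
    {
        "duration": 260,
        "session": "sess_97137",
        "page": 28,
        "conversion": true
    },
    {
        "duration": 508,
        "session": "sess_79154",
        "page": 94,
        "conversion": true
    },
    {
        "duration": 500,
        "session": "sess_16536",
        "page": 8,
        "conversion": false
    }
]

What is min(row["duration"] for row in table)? 230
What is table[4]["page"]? 94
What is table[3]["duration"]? 260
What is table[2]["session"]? "sess_10264"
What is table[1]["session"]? "sess_48034"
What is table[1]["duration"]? 448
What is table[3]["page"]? 28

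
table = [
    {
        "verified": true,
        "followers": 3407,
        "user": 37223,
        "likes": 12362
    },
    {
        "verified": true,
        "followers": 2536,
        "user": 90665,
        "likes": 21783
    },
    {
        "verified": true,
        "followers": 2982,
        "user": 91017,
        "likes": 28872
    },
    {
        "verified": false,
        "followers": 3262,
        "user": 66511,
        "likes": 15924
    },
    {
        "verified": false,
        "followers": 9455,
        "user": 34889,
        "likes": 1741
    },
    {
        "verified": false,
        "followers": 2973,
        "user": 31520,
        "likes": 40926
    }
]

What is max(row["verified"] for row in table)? True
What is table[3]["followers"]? 3262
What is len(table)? 6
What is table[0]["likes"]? 12362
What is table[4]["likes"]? 1741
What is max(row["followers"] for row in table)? 9455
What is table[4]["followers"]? 9455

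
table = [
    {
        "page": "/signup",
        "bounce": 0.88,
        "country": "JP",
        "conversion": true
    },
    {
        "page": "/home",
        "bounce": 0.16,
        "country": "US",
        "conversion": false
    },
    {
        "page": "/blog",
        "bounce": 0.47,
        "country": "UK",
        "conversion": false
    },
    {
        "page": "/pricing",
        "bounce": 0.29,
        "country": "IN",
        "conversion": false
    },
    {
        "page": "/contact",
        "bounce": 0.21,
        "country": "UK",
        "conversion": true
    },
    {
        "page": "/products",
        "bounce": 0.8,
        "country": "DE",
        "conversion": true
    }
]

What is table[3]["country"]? "IN"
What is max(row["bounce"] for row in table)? 0.88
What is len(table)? 6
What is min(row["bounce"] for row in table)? 0.16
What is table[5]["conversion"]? True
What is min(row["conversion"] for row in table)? False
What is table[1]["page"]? "/home"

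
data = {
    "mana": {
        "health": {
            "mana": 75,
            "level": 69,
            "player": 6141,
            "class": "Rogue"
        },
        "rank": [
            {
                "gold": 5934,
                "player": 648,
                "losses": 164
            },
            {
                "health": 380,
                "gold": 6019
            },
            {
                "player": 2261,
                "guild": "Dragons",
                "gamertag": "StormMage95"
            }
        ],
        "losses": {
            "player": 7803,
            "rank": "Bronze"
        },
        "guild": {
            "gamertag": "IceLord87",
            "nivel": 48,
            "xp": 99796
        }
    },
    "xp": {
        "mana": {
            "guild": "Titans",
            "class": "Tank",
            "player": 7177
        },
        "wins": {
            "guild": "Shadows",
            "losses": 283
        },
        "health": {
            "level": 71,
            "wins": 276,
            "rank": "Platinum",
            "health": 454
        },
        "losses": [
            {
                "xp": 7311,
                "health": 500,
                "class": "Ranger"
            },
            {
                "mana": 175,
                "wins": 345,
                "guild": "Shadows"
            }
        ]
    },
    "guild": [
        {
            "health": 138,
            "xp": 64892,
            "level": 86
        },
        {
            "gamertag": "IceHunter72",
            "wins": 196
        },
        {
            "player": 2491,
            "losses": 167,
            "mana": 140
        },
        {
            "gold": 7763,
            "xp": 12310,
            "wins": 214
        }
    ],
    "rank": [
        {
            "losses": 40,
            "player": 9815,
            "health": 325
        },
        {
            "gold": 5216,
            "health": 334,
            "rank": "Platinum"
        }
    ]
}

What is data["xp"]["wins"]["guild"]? "Shadows"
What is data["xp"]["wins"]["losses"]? 283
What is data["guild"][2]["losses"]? 167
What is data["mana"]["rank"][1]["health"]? 380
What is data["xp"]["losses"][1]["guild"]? "Shadows"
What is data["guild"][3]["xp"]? 12310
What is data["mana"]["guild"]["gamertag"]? "IceLord87"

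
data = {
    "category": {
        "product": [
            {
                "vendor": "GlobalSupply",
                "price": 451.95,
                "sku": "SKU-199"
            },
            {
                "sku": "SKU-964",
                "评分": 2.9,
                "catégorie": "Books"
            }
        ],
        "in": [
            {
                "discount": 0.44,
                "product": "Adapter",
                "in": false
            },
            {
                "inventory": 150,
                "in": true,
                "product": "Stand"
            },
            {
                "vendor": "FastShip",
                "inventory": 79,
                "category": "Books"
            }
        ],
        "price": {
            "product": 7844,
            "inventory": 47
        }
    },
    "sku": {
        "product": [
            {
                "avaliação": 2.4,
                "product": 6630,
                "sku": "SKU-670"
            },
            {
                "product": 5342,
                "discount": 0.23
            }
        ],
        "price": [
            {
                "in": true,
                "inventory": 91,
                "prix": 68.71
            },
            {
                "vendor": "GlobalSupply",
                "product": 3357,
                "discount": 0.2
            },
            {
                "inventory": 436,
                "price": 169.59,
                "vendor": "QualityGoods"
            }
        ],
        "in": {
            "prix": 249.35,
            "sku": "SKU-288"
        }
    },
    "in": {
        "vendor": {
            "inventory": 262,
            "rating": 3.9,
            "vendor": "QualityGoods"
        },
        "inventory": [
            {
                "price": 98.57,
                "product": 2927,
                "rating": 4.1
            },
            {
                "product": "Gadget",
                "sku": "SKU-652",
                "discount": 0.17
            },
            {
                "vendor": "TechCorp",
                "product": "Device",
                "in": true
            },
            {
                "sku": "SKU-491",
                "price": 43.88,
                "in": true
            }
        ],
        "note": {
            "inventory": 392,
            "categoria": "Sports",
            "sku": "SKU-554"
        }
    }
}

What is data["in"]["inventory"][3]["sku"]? "SKU-491"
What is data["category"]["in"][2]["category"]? "Books"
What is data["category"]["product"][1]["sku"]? "SKU-964"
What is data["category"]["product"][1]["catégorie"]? "Books"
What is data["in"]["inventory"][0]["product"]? 2927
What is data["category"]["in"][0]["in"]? False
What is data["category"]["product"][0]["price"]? 451.95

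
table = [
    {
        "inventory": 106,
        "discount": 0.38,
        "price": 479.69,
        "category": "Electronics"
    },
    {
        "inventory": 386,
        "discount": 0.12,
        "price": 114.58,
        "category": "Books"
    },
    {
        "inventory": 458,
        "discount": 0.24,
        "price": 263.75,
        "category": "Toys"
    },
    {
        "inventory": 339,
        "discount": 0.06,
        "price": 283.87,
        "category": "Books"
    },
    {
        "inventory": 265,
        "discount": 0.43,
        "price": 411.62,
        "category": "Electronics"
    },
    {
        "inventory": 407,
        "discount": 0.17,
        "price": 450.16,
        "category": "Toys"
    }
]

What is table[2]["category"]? "Toys"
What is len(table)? 6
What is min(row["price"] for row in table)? 114.58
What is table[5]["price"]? 450.16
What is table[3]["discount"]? 0.06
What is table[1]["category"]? "Books"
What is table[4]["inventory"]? 265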